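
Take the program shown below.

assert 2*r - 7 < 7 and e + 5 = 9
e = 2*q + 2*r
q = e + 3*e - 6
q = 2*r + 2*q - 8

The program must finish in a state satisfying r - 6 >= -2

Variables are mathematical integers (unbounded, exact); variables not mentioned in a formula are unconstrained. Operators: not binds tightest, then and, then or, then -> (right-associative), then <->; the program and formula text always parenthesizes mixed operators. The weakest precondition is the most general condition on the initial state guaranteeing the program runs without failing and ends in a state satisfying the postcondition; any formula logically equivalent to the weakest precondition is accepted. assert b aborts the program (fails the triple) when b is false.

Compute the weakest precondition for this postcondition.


Working backward. After the program, the postcondition r - 6 >= -2 must hold; in canonical form it is r >= 4.
Before q := 2*r + 2*q - 8: r >= 4
Before q := e + 3*e - 6: r >= 4
Before e := 2*q + 2*r: r >= 4
Before assert 2*r - 7 < 7 and e + 5 = 9: 2*r < 14 and e = 4 and r >= 4
Answer: WP = 2*r < 14 and e = 4 and r >= 4


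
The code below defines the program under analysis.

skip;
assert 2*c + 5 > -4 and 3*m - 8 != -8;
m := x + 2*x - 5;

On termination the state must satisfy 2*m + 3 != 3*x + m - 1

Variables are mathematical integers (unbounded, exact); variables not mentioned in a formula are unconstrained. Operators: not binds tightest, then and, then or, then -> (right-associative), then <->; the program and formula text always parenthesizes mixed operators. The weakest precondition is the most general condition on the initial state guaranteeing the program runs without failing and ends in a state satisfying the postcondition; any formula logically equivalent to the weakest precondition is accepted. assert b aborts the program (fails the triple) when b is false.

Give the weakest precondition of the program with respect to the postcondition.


Working backward. After the program, the postcondition 2*m + 3 != 3*x + m - 1 must hold; in canonical form it is m != 3*x - 4.
Before m := x + 2*x - 5: true
Before assert 2*c + 5 > -4 and 3*m - 8 != -8: 2*c > -9 and 3*m != 0
Before skip: 2*c > -9 and 3*m != 0
Answer: WP = 2*c > -9 and 3*m != 0


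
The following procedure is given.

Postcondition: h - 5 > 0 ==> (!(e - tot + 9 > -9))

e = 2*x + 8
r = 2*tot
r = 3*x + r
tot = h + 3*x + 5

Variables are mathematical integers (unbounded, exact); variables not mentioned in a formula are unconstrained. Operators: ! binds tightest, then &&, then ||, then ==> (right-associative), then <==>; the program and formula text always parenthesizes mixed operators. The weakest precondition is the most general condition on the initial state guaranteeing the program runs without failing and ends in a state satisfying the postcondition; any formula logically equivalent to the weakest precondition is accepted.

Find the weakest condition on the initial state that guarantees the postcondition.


Working backward. After the program, the postcondition h - 5 > 0 ==> (!(e - tot + 9 > -9)) must hold; in canonical form it is h > 5 ==> (!(e > tot - 18)).
Before tot := h + 3*x + 5: h > 5 ==> (!(e > h + 3*x - 13))
Before r := 3*x + r: h > 5 ==> (!(e > h + 3*x - 13))
Before r := 2*tot: h > 5 ==> (!(e > h + 3*x - 13))
Before e := 2*x + 8: h > 5 ==> (!(h + x < 21))
Answer: WP = h > 5 ==> (!(h + x < 21))


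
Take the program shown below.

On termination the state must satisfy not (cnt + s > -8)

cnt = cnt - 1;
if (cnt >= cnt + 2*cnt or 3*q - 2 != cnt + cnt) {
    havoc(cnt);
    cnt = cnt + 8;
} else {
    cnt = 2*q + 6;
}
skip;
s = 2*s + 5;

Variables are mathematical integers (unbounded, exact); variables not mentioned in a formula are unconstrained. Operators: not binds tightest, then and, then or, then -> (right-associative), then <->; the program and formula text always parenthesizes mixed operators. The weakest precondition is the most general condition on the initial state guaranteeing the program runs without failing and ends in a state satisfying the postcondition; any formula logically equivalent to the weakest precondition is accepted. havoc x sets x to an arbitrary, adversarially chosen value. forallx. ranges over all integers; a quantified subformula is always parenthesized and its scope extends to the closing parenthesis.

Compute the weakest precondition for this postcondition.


Working backward. After the program, not (cnt + s > -8) must hold.
Before s := 2*s + 5: not (cnt + 2*s > -13)
Before skip: not (cnt + 2*s > -13)
Then branch requires forall cnt_1. (not (cnt_1 + 2*s > -21)); else branch requires not (2*q + 2*s > -19).
Before the if: ((2*cnt <= 0 or 3*q != 2*cnt + 2) -> (forall cnt_1. (not (cnt_1 + 2*s > -21)))) and ((not (2*cnt <= 0 or 3*q != 2*cnt + 2)) -> (not (2*q + 2*s > -19)))
Before cnt := cnt - 1: ((2*cnt <= 2 or 3*q != 2*cnt) -> (forall cnt_1. (not (cnt_1 + 2*s > -21)))) and ((not (2*cnt <= 2 or 3*q != 2*cnt)) -> (not (2*q + 2*s > -19)))
Answer: WP = ((2*cnt <= 2 or 3*q != 2*cnt) -> (forall cnt_1. (not (cnt_1 + 2*s > -21)))) and ((not (2*cnt <= 2 or 3*q != 2*cnt)) -> (not (2*q + 2*s > -19)))


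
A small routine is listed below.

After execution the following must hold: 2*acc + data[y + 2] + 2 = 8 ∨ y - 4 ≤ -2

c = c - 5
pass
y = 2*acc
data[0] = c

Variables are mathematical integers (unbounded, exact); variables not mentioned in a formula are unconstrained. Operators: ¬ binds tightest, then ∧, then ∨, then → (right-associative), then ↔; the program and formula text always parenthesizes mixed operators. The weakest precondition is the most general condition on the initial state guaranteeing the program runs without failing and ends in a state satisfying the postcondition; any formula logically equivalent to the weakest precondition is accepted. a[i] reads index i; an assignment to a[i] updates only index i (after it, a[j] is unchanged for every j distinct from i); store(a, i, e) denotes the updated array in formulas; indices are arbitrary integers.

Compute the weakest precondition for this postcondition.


Working backward. After the program, the postcondition 2*acc + data[y + 2] + 2 = 8 ∨ y - 4 ≤ -2 must hold; in canonical form it is data[y + 2] + 2*acc = 6 ∨ y ≤ 2.
Before data[0] := c: store(data, 0, c)[y + 2] + 2*acc = 6 ∨ y ≤ 2
Before y := 2*acc: store(data, 0, c)[2*acc + 2] + 2*acc = 6 ∨ 2*acc ≤ 2
Before skip: store(data, 0, c)[2*acc + 2] + 2*acc = 6 ∨ 2*acc ≤ 2
Before c := c - 5: store(data, 0, c - 5)[2*acc + 2] + 2*acc = 6 ∨ 2*acc ≤ 2
Answer: WP = store(data, 0, c - 5)[2*acc + 2] + 2*acc = 6 ∨ 2*acc ≤ 2


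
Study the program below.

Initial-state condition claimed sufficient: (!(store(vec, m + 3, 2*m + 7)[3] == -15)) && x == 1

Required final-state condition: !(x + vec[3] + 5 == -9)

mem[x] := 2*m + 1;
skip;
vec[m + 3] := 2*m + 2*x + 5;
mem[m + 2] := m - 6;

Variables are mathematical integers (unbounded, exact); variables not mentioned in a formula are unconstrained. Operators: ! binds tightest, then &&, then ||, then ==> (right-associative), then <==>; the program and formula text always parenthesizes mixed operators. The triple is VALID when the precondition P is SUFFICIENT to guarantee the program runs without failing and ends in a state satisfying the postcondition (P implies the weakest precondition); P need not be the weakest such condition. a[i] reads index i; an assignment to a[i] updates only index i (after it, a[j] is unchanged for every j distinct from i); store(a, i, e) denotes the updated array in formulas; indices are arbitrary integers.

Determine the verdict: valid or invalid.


Working backward. After the program, the postcondition !(x + vec[3] + 5 == -9) must hold; in canonical form it is !(vec[3] + x == -14).
Before mem[m + 2] := m - 6: !(vec[3] + x == -14)
Before vec[m + 3] := 2*m + 2*x + 5: !(store(vec, m + 3, 2*m + 2*x + 5)[3] + x == -14)
Before skip: !(store(vec, m + 3, 2*m + 2*x + 5)[3] + x == -14)
Before mem[x] := 2*m + 1: !(store(vec, m + 3, 2*m + 2*x + 5)[3] + x == -14)
The weakest precondition is !(store(vec, m + 3, 2*m + 2*x + 5)[3] + x == -14).
Check whether (!(store(vec, m + 3, 2*m + 7)[3] == -15)) && x == 1 implies it.
Every state satisfying the precondition satisfies the weakest precondition: the implication holds.
Answer: valid


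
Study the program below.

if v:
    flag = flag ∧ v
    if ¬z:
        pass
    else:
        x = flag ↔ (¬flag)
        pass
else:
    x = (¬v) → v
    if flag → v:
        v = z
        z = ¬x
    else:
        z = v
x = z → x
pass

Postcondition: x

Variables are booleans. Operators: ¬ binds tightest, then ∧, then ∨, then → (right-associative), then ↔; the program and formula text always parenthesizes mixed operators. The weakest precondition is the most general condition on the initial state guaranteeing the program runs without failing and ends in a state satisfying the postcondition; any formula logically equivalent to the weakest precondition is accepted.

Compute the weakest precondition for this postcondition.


Working backward. After the program, x must hold.
Before skip: x
Before x := z → x: z → x
Then branch requires ((¬z) → (z → x)) ∧ (z → (z → ((flag ∧ v) ↔ (¬(flag ∧ v))))); else branch requires ((flag → v) → ((¬((¬v) → v)) → ((¬v) → v))) ∧ ((¬(flag → v)) → (v → ((¬v) → v))).
Before the if: (v → (((¬z) → (z → x)) ∧ (z → (z → ((flag ∧ v) ↔ (¬(flag ∧ v))))))) ∧ ((¬v) → (((flag → v) → ((¬((¬v) → v)) → ((¬v) → v))) ∧ ((¬(flag → v)) → (v → ((¬v) → v)))))
Answer: WP = (v → (((¬z) → (z → x)) ∧ (z → (z → ((flag ∧ v) ↔ (¬(flag ∧ v))))))) ∧ ((¬v) → (((flag → v) → ((¬((¬v) → v)) → ((¬v) → v))) ∧ ((¬(flag → v)) → (v → ((¬v) → v)))))


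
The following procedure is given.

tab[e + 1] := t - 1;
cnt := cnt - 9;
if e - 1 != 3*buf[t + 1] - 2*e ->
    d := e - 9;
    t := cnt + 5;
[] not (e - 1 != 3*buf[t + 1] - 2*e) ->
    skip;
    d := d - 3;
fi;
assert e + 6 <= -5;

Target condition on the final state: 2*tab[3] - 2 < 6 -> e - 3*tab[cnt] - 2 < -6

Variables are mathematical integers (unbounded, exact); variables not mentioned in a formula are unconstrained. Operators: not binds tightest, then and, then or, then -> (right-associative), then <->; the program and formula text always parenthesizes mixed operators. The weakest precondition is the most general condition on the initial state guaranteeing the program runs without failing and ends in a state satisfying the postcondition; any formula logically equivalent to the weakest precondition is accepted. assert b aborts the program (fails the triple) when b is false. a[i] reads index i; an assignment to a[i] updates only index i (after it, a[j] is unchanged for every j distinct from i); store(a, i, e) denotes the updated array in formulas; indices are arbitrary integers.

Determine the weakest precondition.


Working backward. After the program, the postcondition 2*tab[3] - 2 < 6 -> e - 3*tab[cnt] - 2 < -6 must hold; in canonical form it is 2*tab[3] < 8 -> e < 3*tab[cnt] - 4.
Before assert e + 6 <= -5: e <= -11 and (2*tab[3] < 8 -> e < 3*tab[cnt] - 4)
Then branch requires e <= -11 and (2*tab[3] < 8 -> e < 3*tab[cnt] - 4); else branch requires e <= -11 and (2*tab[3] < 8 -> e < 3*tab[cnt] - 4).
Before the if: (3*e != 3*buf[t + 1] + 1 -> (e <= -11 and (2*tab[3] < 8 -> e < 3*tab[cnt] - 4))) and ((not (3*e != 3*buf[t + 1] + 1)) -> (e <= -11 and (2*tab[3] < 8 -> e < 3*tab[cnt] - 4)))
Before cnt := cnt - 9: (3*e != 3*buf[t + 1] + 1 -> (e <= -11 and (2*tab[3] < 8 -> e < 3*tab[cnt - 9] - 4))) and ((not (3*e != 3*buf[t + 1] + 1)) -> (e <= -11 and (2*tab[3] < 8 -> e < 3*tab[cnt - 9] - 4)))
Before tab[e + 1] := t - 1: (3*e != 3*buf[t + 1] + 1 -> (e <= -11 and (2*store(tab, e + 1, t - 1)[3] < 8 -> e < 3*store(tab, e + 1, t - 1)[cnt - 9] - 4))) and ((not (3*e != 3*buf[t + 1] + 1)) -> (e <= -11 and (2*store(tab, e + 1, t - 1)[3] < 8 -> e < 3*store(tab, e + 1, t - 1)[cnt - 9] - 4)))
Answer: WP = (3*e != 3*buf[t + 1] + 1 -> (e <= -11 and (2*store(tab, e + 1, t - 1)[3] < 8 -> e < 3*store(tab, e + 1, t - 1)[cnt - 9] - 4))) and ((not (3*e != 3*buf[t + 1] + 1)) -> (e <= -11 and (2*store(tab, e + 1, t - 1)[3] < 8 -> e < 3*store(tab, e + 1, t - 1)[cnt - 9] - 4)))


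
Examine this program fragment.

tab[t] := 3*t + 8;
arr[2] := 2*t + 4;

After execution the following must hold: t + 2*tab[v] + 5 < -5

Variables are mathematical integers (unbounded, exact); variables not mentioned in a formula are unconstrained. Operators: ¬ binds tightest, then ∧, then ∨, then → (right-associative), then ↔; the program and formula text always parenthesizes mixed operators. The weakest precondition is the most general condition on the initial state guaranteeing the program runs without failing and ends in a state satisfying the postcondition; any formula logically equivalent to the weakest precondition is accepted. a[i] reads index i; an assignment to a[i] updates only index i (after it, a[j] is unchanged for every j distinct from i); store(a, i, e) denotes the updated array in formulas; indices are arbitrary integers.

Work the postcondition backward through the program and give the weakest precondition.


Working backward. After the program, the postcondition t + 2*tab[v] + 5 < -5 must hold; in canonical form it is 2*tab[v] + t < -10.
Before arr[2] := 2*t + 4: 2*tab[v] + t < -10
Before tab[t] := 3*t + 8: 2*store(tab, t, 3*t + 8)[v] + t < -10
Answer: WP = 2*store(tab, t, 3*t + 8)[v] + t < -10


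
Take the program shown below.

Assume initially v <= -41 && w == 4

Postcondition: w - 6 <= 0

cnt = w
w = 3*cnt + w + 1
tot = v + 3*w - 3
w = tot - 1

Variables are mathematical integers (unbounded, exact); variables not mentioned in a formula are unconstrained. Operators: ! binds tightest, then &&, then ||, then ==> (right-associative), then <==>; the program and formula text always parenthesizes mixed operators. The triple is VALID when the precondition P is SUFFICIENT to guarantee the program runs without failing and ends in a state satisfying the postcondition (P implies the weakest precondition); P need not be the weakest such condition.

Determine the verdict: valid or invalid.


Working backward. After the program, the postcondition w - 6 <= 0 must hold; in canonical form it is w <= 6.
Before w := tot - 1: tot <= 7
Before tot := v + 3*w - 3: v + 3*w <= 10
Before w := 3*cnt + w + 1: 9*cnt + v + 3*w <= 7
Before cnt := w: v + 12*w <= 7
The weakest precondition is v + 12*w <= 7.
Check whether v <= -41 && w == 4 implies it.
Every state satisfying the precondition satisfies the weakest precondition: the implication holds.
Answer: valid


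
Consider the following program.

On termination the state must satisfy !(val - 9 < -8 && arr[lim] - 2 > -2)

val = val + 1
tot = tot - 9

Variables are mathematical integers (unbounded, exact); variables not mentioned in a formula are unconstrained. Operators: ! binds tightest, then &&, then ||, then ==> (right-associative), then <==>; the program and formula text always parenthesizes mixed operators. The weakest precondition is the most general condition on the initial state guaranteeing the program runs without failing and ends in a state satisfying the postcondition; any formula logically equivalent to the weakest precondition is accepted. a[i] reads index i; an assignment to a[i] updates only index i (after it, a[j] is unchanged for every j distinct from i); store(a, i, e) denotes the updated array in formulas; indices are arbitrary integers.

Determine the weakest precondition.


Working backward. After the program, the postcondition !(val - 9 < -8 && arr[lim] - 2 > -2) must hold; in canonical form it is !(val < 1 && arr[lim] > 0).
Before tot := tot - 9: !(val < 1 && arr[lim] > 0)
Before val := val + 1: !(val < 0 && arr[lim] > 0)
Answer: WP = !(val < 0 && arr[lim] > 0)


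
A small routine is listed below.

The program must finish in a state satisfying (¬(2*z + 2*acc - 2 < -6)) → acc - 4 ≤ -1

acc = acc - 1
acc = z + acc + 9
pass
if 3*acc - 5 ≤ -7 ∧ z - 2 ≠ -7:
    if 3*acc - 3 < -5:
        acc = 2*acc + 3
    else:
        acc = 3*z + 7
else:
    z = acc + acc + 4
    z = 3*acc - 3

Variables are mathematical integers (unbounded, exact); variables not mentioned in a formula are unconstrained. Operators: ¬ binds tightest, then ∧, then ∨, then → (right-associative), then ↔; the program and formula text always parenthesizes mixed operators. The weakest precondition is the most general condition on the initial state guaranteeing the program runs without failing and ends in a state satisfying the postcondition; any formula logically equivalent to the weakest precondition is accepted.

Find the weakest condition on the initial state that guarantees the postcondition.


Working backward. After the program, the postcondition (¬(2*z + 2*acc - 2 < -6)) → acc - 4 ≤ -1 must hold; in canonical form it is (¬(2*acc + 2*z < -4)) → acc ≤ 3.
Then branch requires (3*acc < -2 → ((¬(4*acc + 2*z < -10)) → 2*acc ≤ 0)) ∧ ((¬(3*acc < -2)) → ((¬(8*z < -18)) → 3*z ≤ -4)); else branch requires (¬(8*acc < 2)) → acc ≤ 3.
Before the if: ((3*acc ≤ -2 ∧ z ≠ -5) → ((3*acc < -2 → ((¬(4*acc + 2*z < -10)) → 2*acc ≤ 0)) ∧ ((¬(3*acc < -2)) → ((¬(8*z < -18)) → 3*z ≤ -4)))) ∧ ((¬(3*acc ≤ -2 ∧ z ≠ -5)) → ((¬(8*acc < 2)) → acc ≤ 3))
Before skip: ((3*acc ≤ -2 ∧ z ≠ -5) → ((3*acc < -2 → ((¬(4*acc + 2*z < -10)) → 2*acc ≤ 0)) ∧ ((¬(3*acc < -2)) → ((¬(8*z < -18)) → 3*z ≤ -4)))) ∧ ((¬(3*acc ≤ -2 ∧ z ≠ -5)) → ((¬(8*acc < 2)) → acc ≤ 3))
Before acc := z + acc + 9: ((3*acc + 3*z ≤ -29 ∧ z ≠ -5) → ((3*acc + 3*z < -29 → ((¬(4*acc + 6*z < -46)) → 2*acc + 2*z ≤ -18)) ∧ ((¬(3*acc + 3*z < -29)) → ((¬(8*z < -18)) → 3*z ≤ -4)))) ∧ ((¬(3*acc + 3*z ≤ -29 ∧ z ≠ -5)) → ((¬(8*acc + 8*z < -70)) → acc + z ≤ -6))
Before acc := acc - 1: ((3*acc + 3*z ≤ -26 ∧ z ≠ -5) → ((3*acc + 3*z < -26 → ((¬(4*acc + 6*z < -42)) → 2*acc + 2*z ≤ -16)) ∧ ((¬(3*acc + 3*z < -26)) → ((¬(8*z < -18)) → 3*z ≤ -4)))) ∧ ((¬(3*acc + 3*z ≤ -26 ∧ z ≠ -5)) → ((¬(8*acc + 8*z < -62)) → acc + z ≤ -5))
Answer: WP = ((3*acc + 3*z ≤ -26 ∧ z ≠ -5) → ((3*acc + 3*z < -26 → ((¬(4*acc + 6*z < -42)) → 2*acc + 2*z ≤ -16)) ∧ ((¬(3*acc + 3*z < -26)) → ((¬(8*z < -18)) → 3*z ≤ -4)))) ∧ ((¬(3*acc + 3*z ≤ -26 ∧ z ≠ -5)) → ((¬(8*acc + 8*z < -62)) → acc + z ≤ -5))


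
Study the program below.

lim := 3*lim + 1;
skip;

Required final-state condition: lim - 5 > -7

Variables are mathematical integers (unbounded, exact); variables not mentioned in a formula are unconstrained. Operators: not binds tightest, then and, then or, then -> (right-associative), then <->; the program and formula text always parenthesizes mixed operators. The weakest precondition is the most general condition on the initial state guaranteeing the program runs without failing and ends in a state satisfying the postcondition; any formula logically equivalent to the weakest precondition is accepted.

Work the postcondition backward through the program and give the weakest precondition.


Working backward. After the program, the postcondition lim - 5 > -7 must hold; in canonical form it is lim > -2.
Before skip: lim > -2
Before lim := 3*lim + 1: 3*lim > -3
Answer: WP = 3*lim > -3


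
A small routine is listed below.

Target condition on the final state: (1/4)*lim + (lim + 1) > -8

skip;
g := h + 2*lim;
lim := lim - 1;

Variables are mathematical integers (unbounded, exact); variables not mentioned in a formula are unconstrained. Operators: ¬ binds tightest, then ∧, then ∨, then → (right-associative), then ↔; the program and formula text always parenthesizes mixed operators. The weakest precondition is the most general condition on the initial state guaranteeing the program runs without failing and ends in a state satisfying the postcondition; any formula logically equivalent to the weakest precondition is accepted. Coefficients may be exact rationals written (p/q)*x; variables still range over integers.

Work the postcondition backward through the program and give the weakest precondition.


Working backward. After the program, the postcondition (1/4)*lim + (lim + 1) > -8 must hold; in canonical form it is (5/4)*lim > -9.
Before lim := lim - 1: (5/4)*lim > -31/4
Before g := h + 2*lim: (5/4)*lim > -31/4
Before skip: (5/4)*lim > -31/4
Answer: WP = (5/4)*lim > -31/4


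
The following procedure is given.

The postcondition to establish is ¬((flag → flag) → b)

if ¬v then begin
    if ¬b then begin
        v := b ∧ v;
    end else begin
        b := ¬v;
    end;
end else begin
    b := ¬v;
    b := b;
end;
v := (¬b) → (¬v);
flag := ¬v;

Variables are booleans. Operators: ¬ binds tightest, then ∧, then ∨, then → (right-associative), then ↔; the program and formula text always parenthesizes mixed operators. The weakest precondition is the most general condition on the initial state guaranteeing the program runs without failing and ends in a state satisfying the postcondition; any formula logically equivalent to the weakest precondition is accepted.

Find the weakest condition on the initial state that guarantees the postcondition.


Working backward. After the program, the postcondition ¬((flag → flag) → b) must hold; in canonical form it is ¬b.
Before flag := ¬v: ¬b
Before v := (¬b) → (¬v): ¬b
Then branch requires b → v; else branch requires v.
Before the if: (¬v) → (b → v)
Answer: WP = (¬v) → (b → v)


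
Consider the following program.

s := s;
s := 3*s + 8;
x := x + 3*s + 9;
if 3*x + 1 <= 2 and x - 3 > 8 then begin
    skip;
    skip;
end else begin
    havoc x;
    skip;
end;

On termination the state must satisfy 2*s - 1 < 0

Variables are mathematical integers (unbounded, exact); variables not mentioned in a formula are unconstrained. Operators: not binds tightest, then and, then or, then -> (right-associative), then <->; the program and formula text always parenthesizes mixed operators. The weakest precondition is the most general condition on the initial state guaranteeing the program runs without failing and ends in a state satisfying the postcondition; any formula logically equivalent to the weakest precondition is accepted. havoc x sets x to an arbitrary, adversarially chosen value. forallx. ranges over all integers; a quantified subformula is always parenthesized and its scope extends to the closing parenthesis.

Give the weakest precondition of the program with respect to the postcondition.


Working backward. After the program, the postcondition 2*s - 1 < 0 must hold; in canonical form it is 2*s < 1.
Then branch requires 2*s < 1; else branch requires 2*s < 1.
Before the if: ((3*x <= 1 and x > 11) -> 2*s < 1) and ((not (3*x <= 1 and x > 11)) -> 2*s < 1)
Before x := x + 3*s + 9: ((9*s + 3*x <= -26 and 3*s + x > 2) -> 2*s < 1) and ((not (9*s + 3*x <= -26 and 3*s + x > 2)) -> 2*s < 1)
Before s := 3*s + 8: ((27*s + 3*x <= -98 and 9*s + x > -22) -> 6*s < -15) and ((not (27*s + 3*x <= -98 and 9*s + x > -22)) -> 6*s < -15)
Before s := s: ((27*s + 3*x <= -98 and 9*s + x > -22) -> 6*s < -15) and ((not (27*s + 3*x <= -98 and 9*s + x > -22)) -> 6*s < -15)
Answer: WP = ((27*s + 3*x <= -98 and 9*s + x > -22) -> 6*s < -15) and ((not (27*s + 3*x <= -98 and 9*s + x > -22)) -> 6*s < -15)


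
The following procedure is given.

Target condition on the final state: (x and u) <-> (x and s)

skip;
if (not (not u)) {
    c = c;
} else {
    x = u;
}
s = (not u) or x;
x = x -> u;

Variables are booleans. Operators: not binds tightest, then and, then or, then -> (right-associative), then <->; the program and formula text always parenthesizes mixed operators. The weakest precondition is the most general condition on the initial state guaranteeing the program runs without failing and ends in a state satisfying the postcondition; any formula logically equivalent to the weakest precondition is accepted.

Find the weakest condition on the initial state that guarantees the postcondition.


Working backward. After the program, (x and u) <-> (x and s) must hold.
Before x := x -> u: ((x -> u) and u) <-> ((x -> u) and s)
Before s := (not u) or x: ((x -> u) and u) <-> ((x -> u) and ((not u) or x))
Then branch requires ((x -> u) and u) <-> ((x -> u) and ((not u) or x)); else branch requires u.
Before the if: (u -> (((x -> u) and u) <-> ((x -> u) and ((not u) or x)))) and ((not u) -> u)
Before skip: (u -> (((x -> u) and u) <-> ((x -> u) and ((not u) or x)))) and ((not u) -> u)
Answer: WP = (u -> (((x -> u) and u) <-> ((x -> u) and ((not u) or x)))) and ((not u) -> u)


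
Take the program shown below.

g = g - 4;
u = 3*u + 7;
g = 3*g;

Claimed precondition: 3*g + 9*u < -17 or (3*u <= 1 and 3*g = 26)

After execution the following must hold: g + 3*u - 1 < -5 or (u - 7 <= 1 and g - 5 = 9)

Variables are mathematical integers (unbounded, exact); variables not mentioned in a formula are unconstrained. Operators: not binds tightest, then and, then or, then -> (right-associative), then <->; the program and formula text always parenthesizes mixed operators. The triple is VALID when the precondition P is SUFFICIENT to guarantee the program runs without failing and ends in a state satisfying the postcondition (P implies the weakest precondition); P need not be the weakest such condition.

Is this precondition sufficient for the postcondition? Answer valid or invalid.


Working backward. After the program, the postcondition g + 3*u - 1 < -5 or (u - 7 <= 1 and g - 5 = 9) must hold; in canonical form it is g + 3*u < -4 or (u <= 8 and g = 14).
Before g := 3*g: 3*g + 3*u < -4 or (u <= 8 and 3*g = 14)
Before u := 3*u + 7: 3*g + 9*u < -25 or (3*u <= 1 and 3*g = 14)
Before g := g - 4: 3*g + 9*u < -13 or (3*u <= 1 and 3*g = 26)
The weakest precondition is 3*g + 9*u < -13 or (3*u <= 1 and 3*g = 26).
Check whether 3*g + 9*u < -17 or (3*u <= 1 and 3*g = 26) implies it.
Every state satisfying the precondition satisfies the weakest precondition: the implication holds.
Answer: valid


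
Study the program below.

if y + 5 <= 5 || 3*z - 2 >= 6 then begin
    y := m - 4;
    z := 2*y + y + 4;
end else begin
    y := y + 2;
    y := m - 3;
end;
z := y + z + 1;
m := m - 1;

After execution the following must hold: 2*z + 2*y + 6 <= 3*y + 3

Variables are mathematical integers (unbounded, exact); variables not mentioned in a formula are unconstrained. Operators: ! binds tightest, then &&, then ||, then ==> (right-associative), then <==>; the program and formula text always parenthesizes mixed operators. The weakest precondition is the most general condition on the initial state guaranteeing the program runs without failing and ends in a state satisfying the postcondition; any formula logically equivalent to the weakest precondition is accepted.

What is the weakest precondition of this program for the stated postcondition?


Working backward. After the program, the postcondition 2*z + 2*y + 6 <= 3*y + 3 must hold; in canonical form it is 2*z <= y - 3.
Before m := m - 1: 2*z <= y - 3
Before z := y + z + 1: y + 2*z <= -5
Then branch requires 7*m <= 15; else branch requires m + 2*z <= -2.
Before the if: ((y <= 0 || 3*z >= 8) ==> 7*m <= 15) && ((!(y <= 0 || 3*z >= 8)) ==> m + 2*z <= -2)
Answer: WP = ((y <= 0 || 3*z >= 8) ==> 7*m <= 15) && ((!(y <= 0 || 3*z >= 8)) ==> m + 2*z <= -2)


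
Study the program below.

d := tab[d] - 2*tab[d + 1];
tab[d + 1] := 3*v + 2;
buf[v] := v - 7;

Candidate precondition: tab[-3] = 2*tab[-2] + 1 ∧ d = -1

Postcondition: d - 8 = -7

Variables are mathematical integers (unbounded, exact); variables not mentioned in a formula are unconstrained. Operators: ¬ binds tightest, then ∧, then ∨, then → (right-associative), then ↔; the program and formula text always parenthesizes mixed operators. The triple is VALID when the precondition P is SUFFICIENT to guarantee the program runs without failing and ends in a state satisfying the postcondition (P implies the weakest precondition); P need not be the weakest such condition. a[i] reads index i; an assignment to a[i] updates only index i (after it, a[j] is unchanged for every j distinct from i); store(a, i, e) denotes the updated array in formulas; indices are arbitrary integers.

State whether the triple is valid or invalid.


Working backward. After the program, the postcondition d - 8 = -7 must hold; in canonical form it is d = 1.
Before buf[v] := v - 7: d = 1
Before tab[d + 1] := 3*v + 2: d = 1
Before d := tab[d] - 2*tab[d + 1]: tab[d] = 2*tab[d + 1] + 1
The weakest precondition is tab[d] = 2*tab[d + 1] + 1.
Check whether tab[-3] = 2*tab[-2] + 1 ∧ d = -1 implies it.
Countermodel: at the initial state d = -1, tab = {[-3] = 13033, [-2] = 6516, [-1] = 60306, [0] = 30152, elsewhere 60306}, the precondition holds but the weakest precondition fails.
Answer: invalid


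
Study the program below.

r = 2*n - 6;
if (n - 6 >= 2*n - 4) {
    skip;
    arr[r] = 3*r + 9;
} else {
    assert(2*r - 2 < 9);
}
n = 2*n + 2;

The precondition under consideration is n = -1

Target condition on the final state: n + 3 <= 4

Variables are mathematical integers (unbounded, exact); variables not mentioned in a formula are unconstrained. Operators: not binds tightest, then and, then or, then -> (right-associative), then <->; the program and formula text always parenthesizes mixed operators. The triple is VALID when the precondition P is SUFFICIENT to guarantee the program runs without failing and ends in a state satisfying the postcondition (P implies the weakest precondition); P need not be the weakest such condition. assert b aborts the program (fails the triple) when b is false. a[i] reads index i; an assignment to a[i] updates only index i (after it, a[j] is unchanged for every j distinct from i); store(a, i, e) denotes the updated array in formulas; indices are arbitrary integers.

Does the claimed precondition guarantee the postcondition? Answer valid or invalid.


Working backward. After the program, the postcondition n + 3 <= 4 must hold; in canonical form it is n <= 1.
Before n := 2*n + 2: 2*n <= -1
Then branch requires 2*n <= -1; else branch requires 2*r < 11 and 2*n <= -1.
Before the if: (n <= -2 -> 2*n <= -1) and ((not (n <= -2)) -> (2*r < 11 and 2*n <= -1))
Before r := 2*n - 6: (n <= -2 -> 2*n <= -1) and ((not (n <= -2)) -> (4*n < 23 and 2*n <= -1))
The weakest precondition is (n <= -2 -> 2*n <= -1) and ((not (n <= -2)) -> (4*n < 23 and 2*n <= -1)).
Check whether n = -1 implies it.
Every state satisfying the precondition satisfies the weakest precondition: the implication holds.
Answer: valid


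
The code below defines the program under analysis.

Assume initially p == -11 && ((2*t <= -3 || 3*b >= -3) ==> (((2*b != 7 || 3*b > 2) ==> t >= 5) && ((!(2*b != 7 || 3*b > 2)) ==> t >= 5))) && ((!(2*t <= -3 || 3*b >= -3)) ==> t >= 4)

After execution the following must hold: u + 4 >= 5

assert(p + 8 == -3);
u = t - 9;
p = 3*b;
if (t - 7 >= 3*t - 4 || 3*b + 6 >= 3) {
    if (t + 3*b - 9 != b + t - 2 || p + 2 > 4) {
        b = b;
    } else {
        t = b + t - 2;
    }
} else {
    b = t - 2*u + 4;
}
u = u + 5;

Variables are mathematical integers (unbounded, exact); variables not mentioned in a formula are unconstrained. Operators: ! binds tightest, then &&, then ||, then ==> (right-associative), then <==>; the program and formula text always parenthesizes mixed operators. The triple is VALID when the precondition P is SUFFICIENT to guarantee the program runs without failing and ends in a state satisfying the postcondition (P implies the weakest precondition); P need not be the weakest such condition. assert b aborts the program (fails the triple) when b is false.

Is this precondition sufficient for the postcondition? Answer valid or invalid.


Working backward. After the program, the postcondition u + 4 >= 5 must hold; in canonical form it is u >= 1.
Before u := u + 5: u >= -4
Then branch requires ((2*b != 7 || p > 2) ==> u >= -4) && ((!(2*b != 7 || p > 2)) ==> u >= -4); else branch requires u >= -4.
Before the if: ((2*t <= -3 || 3*b >= -3) ==> (((2*b != 7 || p > 2) ==> u >= -4) && ((!(2*b != 7 || p > 2)) ==> u >= -4))) && ((!(2*t <= -3 || 3*b >= -3)) ==> u >= -4)
Before p := 3*b: ((2*t <= -3 || 3*b >= -3) ==> (((2*b != 7 || 3*b > 2) ==> u >= -4) && ((!(2*b != 7 || 3*b > 2)) ==> u >= -4))) && ((!(2*t <= -3 || 3*b >= -3)) ==> u >= -4)
Before u := t - 9: ((2*t <= -3 || 3*b >= -3) ==> (((2*b != 7 || 3*b > 2) ==> t >= 5) && ((!(2*b != 7 || 3*b > 2)) ==> t >= 5))) && ((!(2*t <= -3 || 3*b >= -3)) ==> t >= 5)
Before assert p + 8 == -3: p == -11 && ((2*t <= -3 || 3*b >= -3) ==> (((2*b != 7 || 3*b > 2) ==> t >= 5) && ((!(2*b != 7 || 3*b > 2)) ==> t >= 5))) && ((!(2*t <= -3 || 3*b >= -3)) ==> t >= 5)
The weakest precondition is p == -11 && ((2*t <= -3 || 3*b >= -3) ==> (((2*b != 7 || 3*b > 2) ==> t >= 5) && ((!(2*b != 7 || 3*b > 2)) ==> t >= 5))) && ((!(2*t <= -3 || 3*b >= -3)) ==> t >= 5).
Check whether p == -11 && ((2*t <= -3 || 3*b >= -3) ==> (((2*b != 7 || 3*b > 2) ==> t >= 5) && ((!(2*b != 7 || 3*b > 2)) ==> t >= 5))) && ((!(2*t <= -3 || 3*b >= -3)) ==> t >= 4) implies it.
Countermodel: at the initial state b = -2, p = -11, t = 4, the precondition holds but the weakest precondition fails.
Answer: invalid


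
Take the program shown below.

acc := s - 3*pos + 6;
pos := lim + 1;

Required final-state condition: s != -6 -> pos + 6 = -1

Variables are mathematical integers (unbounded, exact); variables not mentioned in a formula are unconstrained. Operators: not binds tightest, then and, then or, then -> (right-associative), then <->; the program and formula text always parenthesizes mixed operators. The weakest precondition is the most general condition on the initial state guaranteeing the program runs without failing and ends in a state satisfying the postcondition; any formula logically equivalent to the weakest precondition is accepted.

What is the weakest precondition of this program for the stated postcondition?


Working backward. After the program, the postcondition s != -6 -> pos + 6 = -1 must hold; in canonical form it is s != -6 -> pos = -7.
Before pos := lim + 1: s != -6 -> lim = -8
Before acc := s - 3*pos + 6: s != -6 -> lim = -8
Answer: WP = s != -6 -> lim = -8


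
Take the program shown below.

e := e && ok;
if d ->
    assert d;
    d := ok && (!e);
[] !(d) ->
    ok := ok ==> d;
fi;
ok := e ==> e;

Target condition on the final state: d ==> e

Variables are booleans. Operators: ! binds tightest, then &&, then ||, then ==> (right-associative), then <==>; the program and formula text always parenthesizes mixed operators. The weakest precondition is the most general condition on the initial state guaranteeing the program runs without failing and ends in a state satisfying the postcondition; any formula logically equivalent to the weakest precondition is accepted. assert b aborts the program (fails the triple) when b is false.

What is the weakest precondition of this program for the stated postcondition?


Working backward. After the program, d ==> e must hold.
Before ok := e ==> e: d ==> e
Then branch requires d && ((ok && (!e)) ==> e); else branch requires d ==> e.
Before the if: (d ==> (d && ((ok && (!e)) ==> e))) && ((!d) ==> (d ==> e))
Before e := e && ok: (d ==> (d && ((ok && (!(e && ok))) ==> (e && ok)))) && ((!d) ==> (d ==> (e && ok)))
Answer: WP = (d ==> (d && ((ok && (!(e && ok))) ==> (e && ok)))) && ((!d) ==> (d ==> (e && ok)))


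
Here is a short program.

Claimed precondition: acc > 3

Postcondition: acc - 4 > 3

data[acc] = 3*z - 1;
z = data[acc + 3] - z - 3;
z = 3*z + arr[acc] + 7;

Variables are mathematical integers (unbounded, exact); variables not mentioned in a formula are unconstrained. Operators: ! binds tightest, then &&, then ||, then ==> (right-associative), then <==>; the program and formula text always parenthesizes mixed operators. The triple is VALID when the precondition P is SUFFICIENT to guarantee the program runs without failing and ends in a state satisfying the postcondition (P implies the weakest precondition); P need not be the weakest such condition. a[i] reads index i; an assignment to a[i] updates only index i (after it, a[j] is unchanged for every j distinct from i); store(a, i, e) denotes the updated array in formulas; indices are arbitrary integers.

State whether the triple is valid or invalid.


Working backward. After the program, the postcondition acc - 4 > 3 must hold; in canonical form it is acc > 7.
Before z := 3*z + arr[acc] + 7: acc > 7
Before z := data[acc + 3] - z - 3: acc > 7
Before data[acc] := 3*z - 1: acc > 7
The weakest precondition is acc > 7.
Check whether acc > 3 implies it.
Countermodel: at the initial state acc = 4, the precondition holds but the weakest precondition fails.
Answer: invalid


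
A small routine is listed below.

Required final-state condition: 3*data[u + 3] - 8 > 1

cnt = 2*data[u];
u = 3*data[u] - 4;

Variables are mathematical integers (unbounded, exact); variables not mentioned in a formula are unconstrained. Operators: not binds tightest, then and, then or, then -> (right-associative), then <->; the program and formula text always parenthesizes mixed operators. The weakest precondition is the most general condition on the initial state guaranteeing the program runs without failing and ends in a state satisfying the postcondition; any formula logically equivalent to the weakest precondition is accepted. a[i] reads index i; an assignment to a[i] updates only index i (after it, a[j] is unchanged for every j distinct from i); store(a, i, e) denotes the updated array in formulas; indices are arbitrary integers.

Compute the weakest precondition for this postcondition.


Working backward. After the program, the postcondition 3*data[u + 3] - 8 > 1 must hold; in canonical form it is 3*data[u + 3] > 9.
Before u := 3*data[u] - 4: 3*data[3*data[u] - 1] > 9
Before cnt := 2*data[u]: 3*data[3*data[u] - 1] > 9
Answer: WP = 3*data[3*data[u] - 1] > 9


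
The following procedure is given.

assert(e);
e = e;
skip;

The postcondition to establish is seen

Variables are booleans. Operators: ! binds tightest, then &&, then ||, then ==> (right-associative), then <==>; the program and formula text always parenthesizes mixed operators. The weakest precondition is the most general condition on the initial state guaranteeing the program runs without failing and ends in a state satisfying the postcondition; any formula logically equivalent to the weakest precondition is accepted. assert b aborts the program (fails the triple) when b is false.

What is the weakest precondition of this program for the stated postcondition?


Working backward. After the program, seen must hold.
Before skip: seen
Before e := e: seen
Before assert e: e && seen
Answer: WP = e && seen


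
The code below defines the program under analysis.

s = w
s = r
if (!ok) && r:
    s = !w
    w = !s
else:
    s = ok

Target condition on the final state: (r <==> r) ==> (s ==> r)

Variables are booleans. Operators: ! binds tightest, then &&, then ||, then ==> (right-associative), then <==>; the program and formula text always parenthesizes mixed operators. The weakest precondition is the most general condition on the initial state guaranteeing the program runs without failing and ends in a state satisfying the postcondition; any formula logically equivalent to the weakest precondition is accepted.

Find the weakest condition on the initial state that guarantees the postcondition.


Working backward. After the program, the postcondition (r <==> r) ==> (s ==> r) must hold; in canonical form it is s ==> r.
Then branch requires (!w) ==> r; else branch requires ok ==> r.
Before the if: (((!ok) && r) ==> ((!w) ==> r)) && ((!((!ok) && r)) ==> (ok ==> r))
Before s := r: (((!ok) && r) ==> ((!w) ==> r)) && ((!((!ok) && r)) ==> (ok ==> r))
Before s := w: (((!ok) && r) ==> ((!w) ==> r)) && ((!((!ok) && r)) ==> (ok ==> r))
Answer: WP = (((!ok) && r) ==> ((!w) ==> r)) && ((!((!ok) && r)) ==> (ok ==> r))


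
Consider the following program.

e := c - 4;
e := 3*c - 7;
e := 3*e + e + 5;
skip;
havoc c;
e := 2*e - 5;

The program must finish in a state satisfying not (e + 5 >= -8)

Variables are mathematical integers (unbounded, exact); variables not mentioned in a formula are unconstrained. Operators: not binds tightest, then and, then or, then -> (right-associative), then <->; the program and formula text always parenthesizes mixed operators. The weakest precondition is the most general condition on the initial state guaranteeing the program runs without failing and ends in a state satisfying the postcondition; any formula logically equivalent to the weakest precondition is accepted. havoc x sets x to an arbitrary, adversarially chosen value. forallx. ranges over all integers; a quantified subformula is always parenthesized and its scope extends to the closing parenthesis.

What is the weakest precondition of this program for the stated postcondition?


Working backward. After the program, the postcondition not (e + 5 >= -8) must hold; in canonical form it is not (e >= -13).
Before e := 2*e - 5: not (2*e >= -8)
Before havoc c: not (2*e >= -8)
Before skip: not (2*e >= -8)
Before e := 3*e + e + 5: not (8*e >= -18)
Before e := 3*c - 7: not (24*c >= 38)
Before e := c - 4: not (24*c >= 38)
Answer: WP = not (24*c >= 38)
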